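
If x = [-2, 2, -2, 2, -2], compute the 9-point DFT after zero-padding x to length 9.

Original 5-point DFT: [-2, -2.0000-1.4531i, -2.0000-6.1554i, -2.0000+6.1554i, -2.0000+1.4531i]
Zero-padded 9-point DFT provides frequency interpolation.

DFT_9([x, 0, ...]) = [-2, 0.0642-0.3640i, -2.3054-0.8391i, 1.0000-1.7321i, -6.7588-5.6713i, -6.7588+5.6713i, 1.0000+1.7321i, -2.3054+0.8391i, 0.0642+0.3640i]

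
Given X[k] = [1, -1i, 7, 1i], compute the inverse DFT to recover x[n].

x[n] = (1/4) Σ(k=0 to 3) X[k] · e^(2πikn/4)

Computing each x[n]:
x[0] = 2
x[1] = -1
x[2] = 2
x[3] = -2

x = [2, -1, 2, -2]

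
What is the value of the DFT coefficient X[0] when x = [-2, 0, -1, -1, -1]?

X[0] = Σ(n=0 to 4) x[n] · ω_5^0 = Σ x[n]
= (-2) + (0) + (-1) + (-1) + (-1)

X[0] = -5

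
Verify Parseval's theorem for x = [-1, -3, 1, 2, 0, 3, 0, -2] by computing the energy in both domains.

Time domain:
Σ|x[n]|² = |-1|² + |-3|² + |1|² + |2|² + |0|² + |3|² + |0|² + |-2|² = 28.0000

Frequency domain:
(1/8)Σ|X[k]|² = (1/8)(|0|² + |-8.0711+0.4142i|² + |-2|² + |6.0711+2.4142i|² + |0|² + |6.0711-2.4142i|² + |-2|² + |-8.0711-0.4142i|²) = (1/8)·224.0000 = 28.0000

Both sides agree, confirming Parseval's theorem.

Σ|x[n]|² = (1/N)Σ|X[k]|² = 28.0000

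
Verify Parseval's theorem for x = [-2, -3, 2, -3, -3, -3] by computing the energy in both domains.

Time domain:
Σ|x[n]|² = |-2|² + |-3|² + |2|² + |-3|² + |-3|² + |-3|² = 44.0000

Frequency domain:
(1/6)Σ|X[k]|² = (1/6)(|-12|² + |-1.5000-4.3301i|² + |-1.5000+4.3301i|² + |6|² + |-1.5000-4.3301i|² + |-1.5000+4.3301i|²) = (1/6)·264.0000 = 44.0000

Both sides agree, confirming Parseval's theorem.

Σ|x[n]|² = (1/N)Σ|X[k]|² = 44.0000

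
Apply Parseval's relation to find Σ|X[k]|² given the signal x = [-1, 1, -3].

Parseval: Σ|x[n]|² = (1/N)Σ|X[k]|², so Σ|X[k]|² = N·Σ|x[n]|² = 3·11.0000

Σ|X[k]|² = N·Σ|x[n]|² = 3·11.0000 = 33.0000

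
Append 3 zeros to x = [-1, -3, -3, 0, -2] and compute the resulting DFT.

Original 5-point DFT: [-9, -0.1180+2.7144i, 2.1180-2.2654i, 2.1180+2.2654i, -0.1180-2.7144i]
Zero-padded 8-point DFT provides frequency interpolation.

DFT_8([x, 0, ...]) = [-9, -1.1213+5.1213i, 3i, 3.1213-0.8787i, -3, 3.1213+0.8787i, -3i, -1.1213-5.1213i]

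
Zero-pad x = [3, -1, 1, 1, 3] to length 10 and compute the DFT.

Original 5-point DFT: [7, 2.0000+3.8042i, 2.0000+2.3511i, 2.0000-2.3511i, 2.0000-3.8042i]
Zero-padded 10-point DFT provides frequency interpolation.

DFT_10([x, 0, ...]) = [7, -0.2361-3.0777i, 2.0000+3.8042i, 4.2361-0.7265i, 2.0000+2.3511i, 7, 2.0000-2.3511i, 4.2361+0.7265i, 2.0000-3.8042i, -0.2361+3.0777i]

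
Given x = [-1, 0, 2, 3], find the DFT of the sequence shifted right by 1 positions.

Time shift by 1: X_shifted[k] = ω_4^(1k) · X[k]
Shifted x = [3, -1, 0, 2]

DFT(x[n-1]) = [4, 3+3i, 2, 3-3i]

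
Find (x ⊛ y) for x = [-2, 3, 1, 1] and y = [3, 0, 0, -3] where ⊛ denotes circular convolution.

(x ⊛ y)[n] = Σ(m=0 to 3) x[m] · y[(n-m) mod 4]

Computing each output sample:
(x ⊛ y)[0] = -15
(x ⊛ y)[1] = 6
(x ⊛ y)[2] = 0
(x ⊛ y)[3] = 9

x ⊛ y = [-15, 6, 0, 9]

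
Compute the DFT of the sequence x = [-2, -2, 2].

X[k] = Σ(n=0 to 2) x[n] · ω_3^(nk)
where ω_3 = e^(-2πi/3)

Computing each X[k]:
X[0] = -2
X[1] = -2.0000+3.4641i
X[2] = -2.0000-3.4641i

X = [-2, -2.0000+3.4641i, -2.0000-3.4641i]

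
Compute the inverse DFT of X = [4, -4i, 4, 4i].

x[n] = (1/4) Σ(k=0 to 3) X[k] · e^(2πikn/4)

Computing each x[n]:
x[0] = 2
x[1] = 2
x[2] = 2
x[3] = -2

x = [2, 2, 2, -2]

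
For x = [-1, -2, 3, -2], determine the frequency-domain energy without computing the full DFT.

Parseval: Σ|x[n]|² = (1/N)Σ|X[k]|², so Σ|X[k]|² = N·Σ|x[n]|² = 4·18.0000

Σ|X[k]|² = N·Σ|x[n]|² = 4·18.0000 = 72.0000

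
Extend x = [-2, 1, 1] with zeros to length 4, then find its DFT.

Original 3-point DFT: [0, -3, -3]
Zero-padded 4-point DFT provides frequency interpolation.

DFT_4([x, 0, ...]) = [0, -3-1i, -2, -3+1i]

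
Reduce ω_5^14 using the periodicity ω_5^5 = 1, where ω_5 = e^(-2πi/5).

Since ω_5^5 = 1, powers reduce modulo 5.
14 mod 5 = 4
So ω_5^14 = ω_5^4 = e^(-2πi·4/5)

ω_5^14 = ω_5^4 = 0.3090+0.9511i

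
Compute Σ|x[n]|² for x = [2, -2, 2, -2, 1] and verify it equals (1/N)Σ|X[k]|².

Time domain:
Σ|x[n]|² = |2|² + |-2|² + |2|² + |-2|² + |1|² = 17.0000

Frequency domain:
(1/5)Σ|X[k]|² = (1/5)(|1|² + |1.6910+0.5020i|² + |2.8090+5.5676i|² + |2.8090-5.5676i|² + |1.6910-0.5020i|²) = (1/5)·85.0000 = 17.0000

Both sides agree, confirming Parseval's theorem.

Σ|x[n]|² = (1/N)Σ|X[k]|² = 17.0000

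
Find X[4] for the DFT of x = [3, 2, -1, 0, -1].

X[4] = Σ(n=0 to 4) x[n] · ω_5^(4n) where ω_5 = e^(-2πi/5)
= (3)·ω_5^0 + (2)·ω_5^4 + (-1)·ω_5^8 + (0)·ω_5^12 + (-1)·ω_5^16

X[4] = 4.1180+2.2654i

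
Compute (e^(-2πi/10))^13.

Since ω_10^10 = 1, powers reduce modulo 10.
13 mod 10 = 3
So ω_10^13 = ω_10^3 = e^(-2πi·3/10)

ω_10^13 = ω_10^3 = -0.3090-0.9511i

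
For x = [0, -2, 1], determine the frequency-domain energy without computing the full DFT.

Parseval: Σ|x[n]|² = (1/N)Σ|X[k]|², so Σ|X[k]|² = N·Σ|x[n]|² = 3·5.0000

Σ|X[k]|² = N·Σ|x[n]|² = 3·5.0000 = 15.0000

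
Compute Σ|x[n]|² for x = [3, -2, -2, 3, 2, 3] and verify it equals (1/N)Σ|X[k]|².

Time domain:
Σ|x[n]|² = |3|² + |-2|² + |-2|² + |3|² + |2|² + |3|² = 39.0000

Frequency domain:
(1/6)Σ|X[k]|² = (1/6)(|7|² + |0.5000+7.7942i|² + |5.5000+0.8660i|² + |-1|² + |5.5000-0.8660i|² + |0.5000-7.7942i|²) = (1/6)·234.0000 = 39.0000

Both sides agree, confirming Parseval's theorem.

Σ|x[n]|² = (1/N)Σ|X[k]|² = 39.0000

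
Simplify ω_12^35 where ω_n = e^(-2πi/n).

Since ω_12^12 = 1, powers reduce modulo 12.
35 mod 12 = 11
So ω_12^35 = ω_12^11 = e^(-2πi·11/12)

ω_12^35 = ω_12^11 = 0.8660+0.5000i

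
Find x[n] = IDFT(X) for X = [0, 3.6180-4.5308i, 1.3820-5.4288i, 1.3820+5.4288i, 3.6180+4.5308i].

x[n] = (1/5) Σ(k=0 to 4) X[k] · e^(2πikn/5)

Computing each x[n]:
x[0] = 2
x[1] = 3
x[2] = -2
x[3] = 0
x[4] = -3

x = [2, 3, -2, 0, -3]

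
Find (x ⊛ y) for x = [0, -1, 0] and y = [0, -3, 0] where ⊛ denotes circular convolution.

(x ⊛ y)[n] = Σ(m=0 to 2) x[m] · y[(n-m) mod 3]

Computing each output sample:
(x ⊛ y)[0] = 0
(x ⊛ y)[1] = 0
(x ⊛ y)[2] = 3

x ⊛ y = [0, 0, 3]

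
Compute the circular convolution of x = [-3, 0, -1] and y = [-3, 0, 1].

(x ⊛ y)[n] = Σ(m=0 to 2) x[m] · y[(n-m) mod 3]

Computing each output sample:
(x ⊛ y)[0] = 9
(x ⊛ y)[1] = -1
(x ⊛ y)[2] = 0

x ⊛ y = [9, -1, 0]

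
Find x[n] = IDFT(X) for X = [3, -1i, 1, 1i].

x[n] = (1/4) Σ(k=0 to 3) X[k] · e^(2πikn/4)

Computing each x[n]:
x[0] = 1
x[1] = 1
x[2] = 1
x[3] = 0

x = [1, 1, 1, 0]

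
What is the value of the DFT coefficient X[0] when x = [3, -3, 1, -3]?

X[0] = Σ(n=0 to 3) x[n] · ω_4^0 = Σ x[n]
= (3) + (-3) + (1) + (-3)

X[0] = -2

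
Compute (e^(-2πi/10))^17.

Since ω_10^10 = 1, powers reduce modulo 10.
17 mod 10 = 7
So ω_10^17 = ω_10^7 = e^(-2πi·7/10)

ω_10^17 = ω_10^7 = -0.3090+0.9511i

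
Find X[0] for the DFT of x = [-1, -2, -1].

X[0] = Σ(n=0 to 2) x[n] · ω_3^0 = Σ x[n]
= (-1) + (-2) + (-1)

X[0] = -4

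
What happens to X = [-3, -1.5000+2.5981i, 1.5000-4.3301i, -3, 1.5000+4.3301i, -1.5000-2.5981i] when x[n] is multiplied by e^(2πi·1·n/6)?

Modulation property: DFT(ω_6^(-1n)·x[n]) = X[(k-1) mod 6], so circularly shift X by 1 positions.

X[k-1] = [-1.5000-2.5981i, -3, -1.5000+2.5981i, 1.5000-4.3301i, -3, 1.5000+4.3301i]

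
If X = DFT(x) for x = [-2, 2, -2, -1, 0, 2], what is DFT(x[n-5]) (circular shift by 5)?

Time shift by 5: X_shifted[k] = ω_6^(5k) · X[k]
Shifted x = [2, -2, -1, 0, 2, -2]

DFT(x[n-5]) = [-1, -0.5000+2.5981i, 3.5000-2.5981i, 7, 3.5000+2.5981i, -0.5000-2.5981i]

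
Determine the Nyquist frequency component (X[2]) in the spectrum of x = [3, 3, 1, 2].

X[2] = Σ(n=0 to 3) x[n] · ω_4^(2n) where ω_4 = e^(-2πi/4)
= (3)·ω_4^0 + (3)·ω_4^2 + (1)·ω_4^4 + (2)·ω_4^6

X[2] = -1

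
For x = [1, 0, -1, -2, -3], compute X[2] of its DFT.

X[2] = Σ(n=0 to 4) x[n] · ω_5^(2n) where ω_5 = e^(-2πi/5)
= (1)·ω_5^0 + (0)·ω_5^2 + (-1)·ω_5^4 + (-2)·ω_5^6 + (-3)·ω_5^8

X[2] = 2.5000-0.8123i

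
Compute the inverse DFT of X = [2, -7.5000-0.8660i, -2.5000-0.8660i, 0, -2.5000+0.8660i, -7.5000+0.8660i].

x[n] = (1/6) Σ(k=0 to 5) X[k] · e^(2πikn/6)

Computing each x[n]:
x[0] = -3
x[1] = 0
x[2] = 2
x[3] = 2
x[4] = 2
x[5] = -1

x = [-3, 0, 2, 2, 2, -1]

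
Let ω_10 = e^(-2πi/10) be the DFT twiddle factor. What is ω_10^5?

ω_10^5 = e^(-2πi·5/10)
= cos(-2π·5/10) + i·sin(-2π·5/10)
= cos(-10π/10) + i·sin(-10π/10)

ω_10^5 = cos(-10π/10) + i·sin(-10π/10) = -1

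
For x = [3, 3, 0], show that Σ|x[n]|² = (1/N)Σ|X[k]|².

Time domain:
Σ|x[n]|² = |3|² + |3|² + |0|² = 18.0000

Frequency domain:
(1/3)Σ|X[k]|² = (1/3)(|6|² + |1.5000-2.5981i|² + |1.5000+2.5981i|²) = (1/3)·54.0000 = 18.0000

Both sides agree, confirming Parseval's theorem.

Σ|x[n]|² = (1/N)Σ|X[k]|² = 18.0000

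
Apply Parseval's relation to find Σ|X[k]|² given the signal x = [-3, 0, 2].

Parseval: Σ|x[n]|² = (1/N)Σ|X[k]|², so Σ|X[k]|² = N·Σ|x[n]|² = 3·13.0000

Σ|X[k]|² = N·Σ|x[n]|² = 3·13.0000 = 39.0000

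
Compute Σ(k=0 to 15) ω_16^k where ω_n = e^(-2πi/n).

Sum of all nth roots of unity equals 0 for n > 1 (geometric series with r ≠ 1).

0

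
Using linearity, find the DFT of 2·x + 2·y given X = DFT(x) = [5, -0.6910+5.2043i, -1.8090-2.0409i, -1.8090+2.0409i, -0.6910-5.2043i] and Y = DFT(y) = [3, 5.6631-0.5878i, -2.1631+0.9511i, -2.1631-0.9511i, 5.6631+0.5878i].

By linearity: DFT(2x + 2y) = 2·DFT(x) + 2·DFT(y)
= 2·[5, -0.6910+5.2043i, -1.8090-2.0409i, -1.8090+2.0409i, -0.6910-5.2043i] + 2·[3, 5.6631-0.5878i, -2.1631+0.9511i, -2.1631-0.9511i, 5.6631+0.5878i]

Computing element-wise:
Z[0] = 2·(5) + 2·(3) = 16
Z[1] = 2·(-0.6910+5.2043i) + 2·(5.6631-0.5878i) = 9.9442+9.2330i
Z[2] = 2·(-1.8090-2.0409i) + 2·(-2.1631+0.9511i) = -7.9442-2.1796i
Z[3] = 2·(-1.8090+2.0409i) + 2·(-2.1631-0.9511i) = -7.9442+2.1796i
Z[4] = 2·(-0.6910-5.2043i) + 2·(5.6631+0.5878i) = 9.9442-9.2330i

DFT(2x + 2y) = 2·X + 2·Y = [16, 9.9442+9.2330i, -7.9442-2.1796i, -7.9442+2.1796i, 9.9442-9.2330i]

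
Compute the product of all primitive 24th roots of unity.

The primitive 24th roots of unity are ω_24^k for k coprime to 24: k ∈ {1, 5, 7, 11, 13, 17, 19, 23}
Their product equals the constant term of the cyclotomic polynomial Φ_24(x) up to sign.
For n ≥ 3, the product of all primitive nth roots of unity is 1. (For n=1 it is 1; for n=2 it is -1.)

1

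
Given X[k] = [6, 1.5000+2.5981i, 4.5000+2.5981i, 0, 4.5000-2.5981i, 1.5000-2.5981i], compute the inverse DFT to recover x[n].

x[n] = (1/6) Σ(k=0 to 5) X[k] · e^(2πikn/6)

Computing each x[n]:
x[0] = 3
x[1] = -1
x[2] = 0
x[3] = 2
x[4] = 0
x[5] = 2

x = [3, -1, 0, 2, 0, 2]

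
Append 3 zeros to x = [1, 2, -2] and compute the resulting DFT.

Original 3-point DFT: [1, 1.0000-3.4641i, 1.0000+3.4641i]
Zero-padded 6-point DFT provides frequency interpolation.

DFT_6([x, 0, ...]) = [1, 3, 1.0000-3.4641i, -3, 1.0000+3.4641i, 3]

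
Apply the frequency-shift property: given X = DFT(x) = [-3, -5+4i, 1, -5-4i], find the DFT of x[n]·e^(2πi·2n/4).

Modulation property: DFT(ω_4^(-2n)·x[n]) = X[(k-2) mod 4], so circularly shift X by 2 positions.

X[k-2] = [1, -5-4i, -3, -5+4i]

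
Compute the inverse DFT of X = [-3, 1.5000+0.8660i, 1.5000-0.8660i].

x[n] = (1/3) Σ(k=0 to 2) X[k] · e^(2πikn/3)

Computing each x[n]:
x[0] = 0
x[1] = -2
x[2] = -1

x = [0, -2, -1]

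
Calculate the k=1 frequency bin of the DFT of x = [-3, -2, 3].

X[1] = Σ(n=0 to 2) x[n] · ω_3^(1n) where ω_3 = e^(-2πi/3)
= (-3)·ω_3^0 + (-2)·ω_3^1 + (3)·ω_3^2

X[1] = -3.5000+4.3301i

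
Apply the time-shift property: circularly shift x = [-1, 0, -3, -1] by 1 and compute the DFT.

Time shift by 1: X_shifted[k] = ω_4^(1k) · X[k]
Shifted x = [-1, -1, 0, -3]

DFT(x[n-1]) = [-5, -1-2i, 3, -1+2i]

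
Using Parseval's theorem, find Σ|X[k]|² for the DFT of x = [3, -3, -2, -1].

Parseval: Σ|x[n]|² = (1/N)Σ|X[k]|², so Σ|X[k]|² = N·Σ|x[n]|² = 4·23.0000

Σ|X[k]|² = N·Σ|x[n]|² = 4·23.0000 = 92.0000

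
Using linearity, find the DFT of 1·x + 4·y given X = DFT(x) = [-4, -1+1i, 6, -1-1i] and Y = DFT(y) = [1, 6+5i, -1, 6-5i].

By linearity: DFT(1x + 4y) = 1·DFT(x) + 4·DFT(y)
= 1·[-4, -1+1i, 6, -1-1i] + 4·[1, 6+5i, -1, 6-5i]

Computing element-wise:
Z[0] = 1·(-4) + 4·(1) = 0
Z[1] = 1·(-1+1i) + 4·(6+5i) = 23+21i
Z[2] = 1·(6) + 4·(-1) = 2
Z[3] = 1·(-1-1i) + 4·(6-5i) = 23-21i

DFT(1x + 4y) = 1·X + 4·Y = [0, 23+21i, 2, 23-21i]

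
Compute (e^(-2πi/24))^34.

Since ω_24^24 = 1, powers reduce modulo 24.
34 mod 24 = 10
So ω_24^34 = ω_24^10 = e^(-2πi·10/24)

ω_24^34 = ω_24^10 = -0.8660-0.5000i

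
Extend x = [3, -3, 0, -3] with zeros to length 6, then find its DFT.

Original 4-point DFT: [-3, 3, 9, 3]
Zero-padded 6-point DFT provides frequency interpolation.

DFT_6([x, 0, ...]) = [-3, 4.5000+2.5981i, 1.5000+2.5981i, 9, 1.5000-2.5981i, 4.5000-2.5981i]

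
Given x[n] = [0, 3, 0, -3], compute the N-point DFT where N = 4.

X[k] = Σ(n=0 to 3) x[n] · ω_4^(nk)
where ω_4 = e^(-2πi/4)

Computing each X[k]:
X[0] = 0
X[1] = -6i
X[2] = 0
X[3] = 6i

X = [0, -6i, 0, 6i]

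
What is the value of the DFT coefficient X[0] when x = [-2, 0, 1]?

X[0] = Σ(n=0 to 2) x[n] · ω_3^0 = Σ x[n]
= (-2) + (0) + (1)

X[0] = -1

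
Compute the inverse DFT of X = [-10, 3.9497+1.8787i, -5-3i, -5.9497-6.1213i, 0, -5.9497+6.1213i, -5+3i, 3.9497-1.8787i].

x[n] = (1/8) Σ(k=0 to 7) X[k] · e^(2πikn/8)

Computing each x[n]:
x[0] = -3
x[1] = 2
x[2] = -2
x[3] = -3
x[4] = -2
x[5] = -3
x[6] = 2
x[7] = -1

x = [-3, 2, -2, -3, -2, -3, 2, -1]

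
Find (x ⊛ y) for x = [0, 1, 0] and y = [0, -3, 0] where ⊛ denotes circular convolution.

(x ⊛ y)[n] = Σ(m=0 to 2) x[m] · y[(n-m) mod 3]

Computing each output sample:
(x ⊛ y)[0] = 0
(x ⊛ y)[1] = 0
(x ⊛ y)[2] = -3

x ⊛ y = [0, 0, -3]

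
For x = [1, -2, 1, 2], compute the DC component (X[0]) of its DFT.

X[0] = Σ(n=0 to 3) x[n] · ω_4^0 = Σ x[n]
= (1) + (-2) + (1) + (2)

X[0] = 2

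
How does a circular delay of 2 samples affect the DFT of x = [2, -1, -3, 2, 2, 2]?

Time shift by 2: X_shifted[k] = ω_6^(2k) · X[k]
Shifted x = [2, 2, 2, -1, -3, 2]

DFT(x[n-2]) = [4, 5.5000-4.3301i, -0.5000+4.3301i, -2, -0.5000-4.3301i, 5.5000+4.3301i]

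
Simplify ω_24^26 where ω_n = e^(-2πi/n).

Since ω_24^24 = 1, powers reduce modulo 24.
26 mod 24 = 2
So ω_24^26 = ω_24^2 = e^(-2πi·2/24)

ω_24^26 = ω_24^2 = 0.8660-0.5000i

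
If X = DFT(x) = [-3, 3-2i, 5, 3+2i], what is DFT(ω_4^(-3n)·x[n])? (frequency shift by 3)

Modulation property: DFT(ω_4^(-3n)·x[n]) = X[(k-3) mod 4], so circularly shift X by 3 positions.

X[k-3] = [3-2i, 5, 3+2i, -3]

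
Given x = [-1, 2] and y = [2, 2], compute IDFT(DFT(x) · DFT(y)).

(x ⊛ y)[n] = Σ(m=0 to 1) x[m] · y[(n-m) mod 2]

Computing each output sample:
(x ⊛ y)[0] = 2
(x ⊛ y)[1] = 2

x ⊛ y = [2, 2]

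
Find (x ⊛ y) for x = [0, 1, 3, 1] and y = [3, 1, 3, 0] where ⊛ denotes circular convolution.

(x ⊛ y)[n] = Σ(m=0 to 3) x[m] · y[(n-m) mod 4]

Computing each output sample:
(x ⊛ y)[0] = 10
(x ⊛ y)[1] = 6
(x ⊛ y)[2] = 10
(x ⊛ y)[3] = 9

x ⊛ y = [10, 6, 10, 9]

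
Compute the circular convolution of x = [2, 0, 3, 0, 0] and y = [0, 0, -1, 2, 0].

(x ⊛ y)[n] = Σ(m=0 to 4) x[m] · y[(n-m) mod 5]

Computing each output sample:
(x ⊛ y)[0] = 6
(x ⊛ y)[1] = 0
(x ⊛ y)[2] = -2
(x ⊛ y)[3] = 4
(x ⊛ y)[4] = -3

x ⊛ y = [6, 0, -2, 4, -3]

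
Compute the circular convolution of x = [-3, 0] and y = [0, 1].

(x ⊛ y)[n] = Σ(m=0 to 1) x[m] · y[(n-m) mod 2]

Computing each output sample:
(x ⊛ y)[0] = 0
(x ⊛ y)[1] = -3

x ⊛ y = [0, -3]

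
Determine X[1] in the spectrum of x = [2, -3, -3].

X[1] = Σ(n=0 to 2) x[n] · ω_3^(1n) where ω_3 = e^(-2πi/3)
= (2)·ω_3^0 + (-3)·ω_3^1 + (-3)·ω_3^2

X[1] = 5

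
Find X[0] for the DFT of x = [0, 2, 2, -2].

X[0] = Σ(n=0 to 3) x[n] · ω_4^0 = Σ x[n]
= (0) + (2) + (2) + (-2)

X[0] = 2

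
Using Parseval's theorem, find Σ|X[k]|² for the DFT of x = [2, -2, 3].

Parseval: Σ|x[n]|² = (1/N)Σ|X[k]|², so Σ|X[k]|² = N·Σ|x[n]|² = 3·17.0000

Σ|X[k]|² = N·Σ|x[n]|² = 3·17.0000 = 51.0000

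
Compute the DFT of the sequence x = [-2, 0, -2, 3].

X[k] = Σ(n=0 to 3) x[n] · ω_4^(nk)
where ω_4 = e^(-2πi/4)

Computing each X[k]:
X[0] = -1
X[1] = 3i
X[2] = -7
X[3] = -3i

X = [-1, 3i, -7, -3i]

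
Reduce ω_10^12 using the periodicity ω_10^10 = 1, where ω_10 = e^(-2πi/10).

Since ω_10^10 = 1, powers reduce modulo 10.
12 mod 10 = 2
So ω_10^12 = ω_10^2 = e^(-2πi·2/10)

ω_10^12 = ω_10^2 = 0.3090-0.9511i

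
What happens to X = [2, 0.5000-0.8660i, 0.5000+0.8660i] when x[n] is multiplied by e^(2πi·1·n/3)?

Modulation property: DFT(ω_3^(-1n)·x[n]) = X[(k-1) mod 3], so circularly shift X by 1 positions.

X[k-1] = [0.5000+0.8660i, 2, 0.5000-0.8660i]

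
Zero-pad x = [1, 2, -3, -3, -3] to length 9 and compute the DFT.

Original 5-point DFT: [-6, 5.5451-4.7553i, -0.0451-2.9389i, -0.0451+2.9389i, 5.5451+4.7553i]
Zero-padded 9-point DFT provides frequency interpolation.

DFT_9([x, 0, ...]) = [-6, 6.3302+5.2930i, 3.3682-5.4700i, -1.7321i, -2.1985-2.9688i, -2.1985+2.9688i, 1.7321i, 3.3682+5.4700i, 6.3302-5.2930i]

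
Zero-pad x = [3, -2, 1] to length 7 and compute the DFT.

Original 3-point DFT: [2, 3.5000+2.5981i, 3.5000-2.5981i]
Zero-padded 7-point DFT provides frequency interpolation.

DFT_7([x, 0, ...]) = [2, 1.5305+0.5887i, 2.5441+2.3837i, 5.4254+1.6496i, 5.4254-1.6496i, 2.5441-2.3837i, 1.5305-0.5887i]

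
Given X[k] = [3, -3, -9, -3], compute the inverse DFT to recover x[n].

x[n] = (1/4) Σ(k=0 to 3) X[k] · e^(2πikn/4)

Computing each x[n]:
x[0] = -3
x[1] = 3
x[2] = 0
x[3] = 3

x = [-3, 3, 0, 3]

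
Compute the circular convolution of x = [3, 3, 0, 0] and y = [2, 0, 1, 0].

(x ⊛ y)[n] = Σ(m=0 to 3) x[m] · y[(n-m) mod 4]

Computing each output sample:
(x ⊛ y)[0] = 6
(x ⊛ y)[1] = 6
(x ⊛ y)[2] = 3
(x ⊛ y)[3] = 3

x ⊛ y = [6, 6, 3, 3]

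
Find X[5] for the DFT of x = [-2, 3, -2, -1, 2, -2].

X[5] = Σ(n=0 to 5) x[n] · ω_6^(5n) where ω_6 = e^(-2πi/6)
= (-2)·ω_6^0 + (3)·ω_6^5 + (-2)·ω_6^10 + (-1)·ω_6^15 + (2)·ω_6^20 + (-2)·ω_6^25

X[5] = -0.5000+0.8660i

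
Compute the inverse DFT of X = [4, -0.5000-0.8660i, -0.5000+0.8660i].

x[n] = (1/3) Σ(k=0 to 2) X[k] · e^(2πikn/3)

Computing each x[n]:
x[0] = 1
x[1] = 2
x[2] = 1

x = [1, 2, 1]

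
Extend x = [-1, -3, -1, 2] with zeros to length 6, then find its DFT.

Original 4-point DFT: [-3, 5i, -1, -5i]
Zero-padded 6-point DFT provides frequency interpolation.

DFT_6([x, 0, ...]) = [-3, -4.0000+3.4641i, 3.0000+1.7321i, -1, 3.0000-1.7321i, -4.0000-3.4641i]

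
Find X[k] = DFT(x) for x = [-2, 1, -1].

X[k] = Σ(n=0 to 2) x[n] · ω_3^(nk)
where ω_3 = e^(-2πi/3)

Computing each X[k]:
X[0] = -2
X[1] = -2.0000-1.7321i
X[2] = -2.0000+1.7321i

X = [-2, -2.0000-1.7321i, -2.0000+1.7321i]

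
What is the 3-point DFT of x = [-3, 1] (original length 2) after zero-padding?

Original 2-point DFT: [-2, -4]
Zero-padded 3-point DFT provides frequency interpolation.

DFT_3([x, 0, ...]) = [-2, -3.5000-0.8660i, -3.5000+0.8660i]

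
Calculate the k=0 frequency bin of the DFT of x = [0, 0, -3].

X[0] = Σ(n=0 to 2) x[n] · ω_3^0 = Σ x[n]
= (0) + (0) + (-3)

X[0] = -3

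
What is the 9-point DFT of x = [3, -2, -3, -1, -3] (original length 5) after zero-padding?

Original 5-point DFT: [-6, 4.6910+0.2245i, 5.8090-2.4899i, 5.8090+2.4899i, 4.6910-0.2245i]
Zero-padded 9-point DFT provides frequency interpolation.

DFT_9([x, 0, ...]) = [-6, 4.2660+6.1321i, 3.6736+0.2013i, 6.0000+1.7321i, 2.5603-3.3327i, 2.5603+3.3327i, 6.0000-1.7321i, 3.6736-0.2013i, 4.2660-6.1321i]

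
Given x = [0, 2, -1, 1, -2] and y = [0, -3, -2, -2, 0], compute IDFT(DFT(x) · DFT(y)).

(x ⊛ y)[n] = Σ(m=0 to 4) x[m] · y[(n-m) mod 5]

Computing each output sample:
(x ⊛ y)[0] = 6
(x ⊛ y)[1] = 2
(x ⊛ y)[2] = -2
(x ⊛ y)[3] = -1
(x ⊛ y)[4] = -5

x ⊛ y = [6, 2, -2, -1, -5]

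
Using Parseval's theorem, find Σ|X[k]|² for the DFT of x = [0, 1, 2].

Parseval: Σ|x[n]|² = (1/N)Σ|X[k]|², so Σ|X[k]|² = N·Σ|x[n]|² = 3·5.0000

Σ|X[k]|² = N·Σ|x[n]|² = 3·5.0000 = 15.0000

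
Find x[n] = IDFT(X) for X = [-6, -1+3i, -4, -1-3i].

x[n] = (1/4) Σ(k=0 to 3) X[k] · e^(2πikn/4)

Computing each x[n]:
x[0] = -3
x[1] = -2
x[2] = -2
x[3] = 1

x = [-3, -2, -2, 1]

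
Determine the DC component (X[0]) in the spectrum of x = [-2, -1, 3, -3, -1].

X[0] = Σ(n=0 to 4) x[n] · ω_5^0 = Σ x[n]
= (-2) + (-1) + (3) + (-3) + (-1)

X[0] = -4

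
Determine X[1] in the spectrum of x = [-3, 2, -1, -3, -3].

X[1] = Σ(n=0 to 4) x[n] · ω_5^(1n) where ω_5 = e^(-2πi/5)
= (-3)·ω_5^0 + (2)·ω_5^1 + (-1)·ω_5^2 + (-3)·ω_5^3 + (-3)·ω_5^4

X[1] = -0.0729-5.9309i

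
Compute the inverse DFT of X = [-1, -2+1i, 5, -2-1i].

x[n] = (1/4) Σ(k=0 to 3) X[k] · e^(2πikn/4)

Computing each x[n]:
x[0] = 0
x[1] = -2
x[2] = 2
x[3] = -1

x = [0, -2, 2, -1]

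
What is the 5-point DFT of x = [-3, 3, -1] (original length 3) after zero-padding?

Original 3-point DFT: [-1, -4.0000-3.4641i, -4.0000+3.4641i]
Zero-padded 5-point DFT provides frequency interpolation.

DFT_5([x, 0, ...]) = [-1, -1.2639-2.2654i, -5.7361-2.7144i, -5.7361+2.7144i, -1.2639+2.2654i]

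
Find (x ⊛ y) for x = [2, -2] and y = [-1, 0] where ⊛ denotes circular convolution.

(x ⊛ y)[n] = Σ(m=0 to 1) x[m] · y[(n-m) mod 2]

Computing each output sample:
(x ⊛ y)[0] = -2
(x ⊛ y)[1] = 2

x ⊛ y = [-2, 2]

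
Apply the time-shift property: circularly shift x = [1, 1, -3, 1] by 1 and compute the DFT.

Time shift by 1: X_shifted[k] = ω_4^(1k) · X[k]
Shifted x = [1, 1, 1, -3]

DFT(x[n-1]) = [0, -4i, 4, 4i]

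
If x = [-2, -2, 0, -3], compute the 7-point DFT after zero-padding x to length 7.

Original 4-point DFT: [-7, -2-1i, 3, -2+1i]
Zero-padded 7-point DFT provides frequency interpolation.

DFT_7([x, 0, ...]) = [-7, -0.5441+2.8653i, -3.4254-0.3956i, 0.4695+3.7926i, 0.4695-3.7926i, -3.4254+0.3956i, -0.5441-2.8653i]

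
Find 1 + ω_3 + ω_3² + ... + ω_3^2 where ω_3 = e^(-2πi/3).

Sum of all nth roots of unity equals 0 for n > 1 (geometric series with r ≠ 1).

0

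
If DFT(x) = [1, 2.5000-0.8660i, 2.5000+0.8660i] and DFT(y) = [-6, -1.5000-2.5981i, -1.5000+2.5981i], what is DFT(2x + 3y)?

By linearity: DFT(2x + 3y) = 2·DFT(x) + 3·DFT(y)
= 2·[1, 2.5000-0.8660i, 2.5000+0.8660i] + 3·[-6, -1.5000-2.5981i, -1.5000+2.5981i]

Computing element-wise:
Z[0] = 2·(1) + 3·(-6) = -16
Z[1] = 2·(2.5000-0.8660i) + 3·(-1.5000-2.5981i) = 0.5000-9.5263i
Z[2] = 2·(2.5000+0.8660i) + 3·(-1.5000+2.5981i) = 0.5000+9.5263i

DFT(2x + 3y) = 2·X + 3·Y = [-16, 0.5000-9.5263i, 0.5000+9.5263i]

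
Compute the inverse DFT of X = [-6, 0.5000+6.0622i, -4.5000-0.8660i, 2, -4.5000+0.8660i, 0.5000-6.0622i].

x[n] = (1/6) Σ(k=0 to 5) X[k] · e^(2πikn/6)

Computing each x[n]:
x[0] = -2
x[1] = -2
x[2] = -2
x[3] = -3
x[4] = 2
x[5] = 1

x = [-2, -2, -2, -3, 2, 1]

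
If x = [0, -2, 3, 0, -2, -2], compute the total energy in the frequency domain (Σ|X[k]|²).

Parseval: Σ|x[n]|² = (1/N)Σ|X[k]|², so Σ|X[k]|² = N·Σ|x[n]|² = 6·21.0000

Σ|X[k]|² = N·Σ|x[n]|² = 6·21.0000 = 126.0000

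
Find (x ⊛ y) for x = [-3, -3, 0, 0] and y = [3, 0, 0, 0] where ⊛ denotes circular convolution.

(x ⊛ y)[n] = Σ(m=0 to 3) x[m] · y[(n-m) mod 4]

Computing each output sample:
(x ⊛ y)[0] = -9
(x ⊛ y)[1] = -9
(x ⊛ y)[2] = 0
(x ⊛ y)[3] = 0

x ⊛ y = [-9, -9, 0, 0]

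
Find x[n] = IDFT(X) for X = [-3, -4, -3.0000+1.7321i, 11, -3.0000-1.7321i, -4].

x[n] = (1/6) Σ(k=0 to 5) X[k] · e^(2πikn/6)

Computing each x[n]:
x[0] = -1
x[1] = -3
x[2] = 3
x[3] = -2
x[4] = 2
x[5] = -2

x = [-1, -3, 3, -2, 2, -2]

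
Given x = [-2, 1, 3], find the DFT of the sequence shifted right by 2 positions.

Time shift by 2: X_shifted[k] = ω_3^(2k) · X[k]
Shifted x = [1, 3, -2]

DFT(x[n-2]) = [2, 0.5000-4.3301i, 0.5000+4.3301i]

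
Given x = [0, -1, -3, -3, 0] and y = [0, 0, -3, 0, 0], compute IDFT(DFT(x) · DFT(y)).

(x ⊛ y)[n] = Σ(m=0 to 4) x[m] · y[(n-m) mod 5]

Computing each output sample:
(x ⊛ y)[0] = 9
(x ⊛ y)[1] = 0
(x ⊛ y)[2] = 0
(x ⊛ y)[3] = 3
(x ⊛ y)[4] = 9

x ⊛ y = [9, 0, 0, 3, 9]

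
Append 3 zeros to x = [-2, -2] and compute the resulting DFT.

Original 2-point DFT: [-4, 0]
Zero-padded 5-point DFT provides frequency interpolation.

DFT_5([x, 0, ...]) = [-4, -2.6180+1.9021i, -0.3820+1.1756i, -0.3820-1.1756i, -2.6180-1.9021i]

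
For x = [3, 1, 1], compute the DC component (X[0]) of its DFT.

X[0] = Σ(n=0 to 2) x[n] · ω_3^0 = Σ x[n]
= (3) + (1) + (1)

X[0] = 5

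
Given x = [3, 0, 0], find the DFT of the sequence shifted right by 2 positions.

Time shift by 2: X_shifted[k] = ω_3^(2k) · X[k]
Shifted x = [0, 0, 3]

DFT(x[n-2]) = [3, -1.5000+2.5981i, -1.5000-2.5981i]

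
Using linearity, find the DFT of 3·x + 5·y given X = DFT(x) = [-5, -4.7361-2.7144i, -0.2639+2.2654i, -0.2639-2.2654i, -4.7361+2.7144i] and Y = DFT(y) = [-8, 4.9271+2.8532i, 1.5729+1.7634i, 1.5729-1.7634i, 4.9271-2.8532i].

By linearity: DFT(3x + 5y) = 3·DFT(x) + 5·DFT(y)
= 3·[-5, -4.7361-2.7144i, -0.2639+2.2654i, -0.2639-2.2654i, -4.7361+2.7144i] + 5·[-8, 4.9271+2.8532i, 1.5729+1.7634i, 1.5729-1.7634i, 4.9271-2.8532i]

Computing element-wise:
Z[0] = 3·(-5) + 5·(-8) = -55
Z[1] = 3·(-4.7361-2.7144i) + 5·(4.9271+2.8532i) = 10.4272+6.1228i
Z[2] = 3·(-0.2639+2.2654i) + 5·(1.5729+1.7634i) = 7.0728+15.6132i
Z[3] = 3·(-0.2639-2.2654i) + 5·(1.5729-1.7634i) = 7.0728-15.6132i
Z[4] = 3·(-4.7361+2.7144i) + 5·(4.9271-2.8532i) = 10.4272-6.1228i

DFT(3x + 5y) = 3·X + 5·Y = [-55, 10.4272+6.1228i, 7.0728+15.6132i, 7.0728-15.6132i, 10.4272-6.1228i]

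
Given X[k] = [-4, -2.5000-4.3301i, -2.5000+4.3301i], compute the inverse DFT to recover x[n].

x[n] = (1/3) Σ(k=0 to 2) X[k] · e^(2πikn/3)

Computing each x[n]:
x[0] = -3
x[1] = 2
x[2] = -3

x = [-3, 2, -3]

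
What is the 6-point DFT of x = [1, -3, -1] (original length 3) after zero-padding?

Original 3-point DFT: [-3, 3.0000+1.7321i, 3.0000-1.7321i]
Zero-padded 6-point DFT provides frequency interpolation.

DFT_6([x, 0, ...]) = [-3, 3.4641i, 3.0000+1.7321i, 3, 3.0000-1.7321i, -3.4641i]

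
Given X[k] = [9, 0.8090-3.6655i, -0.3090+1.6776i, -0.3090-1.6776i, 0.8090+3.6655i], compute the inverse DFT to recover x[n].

x[n] = (1/5) Σ(k=0 to 4) X[k] · e^(2πikn/5)

Computing each x[n]:
x[0] = 2
x[1] = 3
x[2] = 3
x[3] = 0
x[4] = 1

x = [2, 3, 3, 0, 1]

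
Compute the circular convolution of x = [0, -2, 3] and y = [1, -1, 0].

(x ⊛ y)[n] = Σ(m=0 to 2) x[m] · y[(n-m) mod 3]

Computing each output sample:
(x ⊛ y)[0] = -3
(x ⊛ y)[1] = -2
(x ⊛ y)[2] = 5

x ⊛ y = [-3, -2, 5]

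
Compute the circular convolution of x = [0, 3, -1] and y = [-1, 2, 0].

(x ⊛ y)[n] = Σ(m=0 to 2) x[m] · y[(n-m) mod 3]

Computing each output sample:
(x ⊛ y)[0] = -2
(x ⊛ y)[1] = -3
(x ⊛ y)[2] = 7

x ⊛ y = [-2, -3, 7]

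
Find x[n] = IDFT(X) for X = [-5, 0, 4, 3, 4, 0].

x[n] = (1/6) Σ(k=0 to 5) X[k] · e^(2πikn/6)

Computing each x[n]:
x[0] = 1
x[1] = -2
x[2] = -1
x[3] = 0
x[4] = -1
x[5] = -2

x = [1, -2, -1, 0, -1, -2]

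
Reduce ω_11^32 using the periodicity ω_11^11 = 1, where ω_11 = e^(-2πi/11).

Since ω_11^11 = 1, powers reduce modulo 11.
32 mod 11 = 10
So ω_11^32 = ω_11^10 = e^(-2πi·10/11)

ω_11^32 = ω_11^10 = 0.8413+0.5406i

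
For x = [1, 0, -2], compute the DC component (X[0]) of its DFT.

X[0] = Σ(n=0 to 2) x[n] · ω_3^0 = Σ x[n]
= (1) + (0) + (-2)

X[0] = -1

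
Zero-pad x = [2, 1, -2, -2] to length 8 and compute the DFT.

Original 4-point DFT: [-1, 4-3i, 1, 4+3i]
Zero-padded 8-point DFT provides frequency interpolation.

DFT_8([x, 0, ...]) = [-1, 4.1213+2.7071i, 4-3i, -0.1213-1.2929i, 1, -0.1213+1.2929i, 4+3i, 4.1213-2.7071i]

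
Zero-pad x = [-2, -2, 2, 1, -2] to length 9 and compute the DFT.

Original 5-point DFT: [-3, -5.6631-0.5878i, 2.1631+0.9511i, 2.1631-0.9511i, -5.6631+0.5878i]
Zero-padded 9-point DFT provides frequency interpolation.

DFT_9([x, 0, ...]) = [-3, -1.8054-0.8660i, -6.2588+0.8660i, 5.1962i, 0.5642-0.8660i, 0.5642+0.8660i, -5.1962i, -6.2588-0.8660i, -1.8054+0.8660i]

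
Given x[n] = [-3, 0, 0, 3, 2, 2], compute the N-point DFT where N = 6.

X[k] = Σ(n=0 to 5) x[n] · ω_6^(nk)
where ω_6 = e^(-2πi/6)

Computing each X[k]:
X[0] = 4
X[1] = -6.0000+3.4641i
X[2] = -2
X[3] = -6
X[4] = -2
X[5] = -6.0000-3.4641i

X = [4, -6.0000+3.4641i, -2, -6, -2, -6.0000-3.4641i]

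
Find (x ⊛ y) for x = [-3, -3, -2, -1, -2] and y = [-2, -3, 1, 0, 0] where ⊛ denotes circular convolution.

(x ⊛ y)[n] = Σ(m=0 to 4) x[m] · y[(n-m) mod 5]

Computing each output sample:
(x ⊛ y)[0] = 11
(x ⊛ y)[1] = 13
(x ⊛ y)[2] = 10
(x ⊛ y)[3] = 5
(x ⊛ y)[4] = 5

x ⊛ y = [11, 13, 10, 5, 5]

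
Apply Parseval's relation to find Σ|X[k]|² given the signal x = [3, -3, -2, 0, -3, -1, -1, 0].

Parseval: Σ|x[n]|² = (1/N)Σ|X[k]|², so Σ|X[k]|² = N·Σ|x[n]|² = 8·33.0000

Σ|X[k]|² = N·Σ|x[n]|² = 8·33.0000 = 264.0000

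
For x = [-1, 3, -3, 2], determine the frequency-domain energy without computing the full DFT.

Parseval: Σ|x[n]|² = (1/N)Σ|X[k]|², so Σ|X[k]|² = N·Σ|x[n]|² = 4·23.0000

Σ|X[k]|² = N·Σ|x[n]|² = 4·23.0000 = 92.0000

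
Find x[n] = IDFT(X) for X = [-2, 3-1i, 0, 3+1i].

x[n] = (1/4) Σ(k=0 to 3) X[k] · e^(2πikn/4)

Computing each x[n]:
x[0] = 1
x[1] = 0
x[2] = -2
x[3] = -1

x = [1, 0, -2, -1]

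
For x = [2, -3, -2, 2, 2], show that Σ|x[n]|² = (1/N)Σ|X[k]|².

Time domain:
Σ|x[n]|² = |2|² + |-3|² + |-2|² + |2|² + |2|² = 25.0000

Frequency domain:
(1/5)Σ|X[k]|² = (1/5)(|1|² + |1.6910+7.1064i|² + |2.8090-0.8653i|² + |2.8090+0.8653i|² + |1.6910-7.1064i|²) = (1/5)·125.0000 = 25.0000

Both sides agree, confirming Parseval's theorem.

Σ|x[n]|² = (1/N)Σ|X[k]|² = 25.0000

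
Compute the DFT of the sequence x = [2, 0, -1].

X[k] = Σ(n=0 to 2) x[n] · ω_3^(nk)
where ω_3 = e^(-2πi/3)

Computing each X[k]:
X[0] = 1
X[1] = 2.5000-0.8660i
X[2] = 2.5000+0.8660i

X = [1, 2.5000-0.8660i, 2.5000+0.8660i]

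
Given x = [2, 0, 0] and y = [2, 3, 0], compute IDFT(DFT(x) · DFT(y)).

(x ⊛ y)[n] = Σ(m=0 to 2) x[m] · y[(n-m) mod 3]

Computing each output sample:
(x ⊛ y)[0] = 4
(x ⊛ y)[1] = 6
(x ⊛ y)[2] = 0

x ⊛ y = [4, 6, 0]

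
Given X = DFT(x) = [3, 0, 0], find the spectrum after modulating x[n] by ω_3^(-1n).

Modulation property: DFT(ω_3^(-1n)·x[n]) = X[(k-1) mod 3], so circularly shift X by 1 positions.

X[k-1] = [0, 3, 0]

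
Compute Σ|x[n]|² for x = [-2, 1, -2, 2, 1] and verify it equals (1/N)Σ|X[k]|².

Time domain:
Σ|x[n]|² = |-2|² + |1|² + |-2|² + |2|² + |1|² = 14.0000

Frequency domain:
(1/5)Σ|X[k]|² = (1/5)(|0|² + |-1.3820+2.3511i|² + |-3.6180-3.8042i|² + |-3.6180+3.8042i|² + |-1.3820-2.3511i|²) = (1/5)·70.0000 = 14.0000

Both sides agree, confirming Parseval's theorem.

Σ|x[n]|² = (1/N)Σ|X[k]|² = 14.0000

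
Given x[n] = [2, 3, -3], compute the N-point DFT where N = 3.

X[k] = Σ(n=0 to 2) x[n] · ω_3^(nk)
where ω_3 = e^(-2πi/3)

Computing each X[k]:
X[0] = 2
X[1] = 2.0000-5.1962i
X[2] = 2.0000+5.1962i

X = [2, 2.0000-5.1962i, 2.0000+5.1962i]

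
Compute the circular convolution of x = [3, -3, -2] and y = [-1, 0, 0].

(x ⊛ y)[n] = Σ(m=0 to 2) x[m] · y[(n-m) mod 3]

Computing each output sample:
(x ⊛ y)[0] = -3
(x ⊛ y)[1] = 3
(x ⊛ y)[2] = 2

x ⊛ y = [-3, 3, 2]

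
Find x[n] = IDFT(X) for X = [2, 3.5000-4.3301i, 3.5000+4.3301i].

x[n] = (1/3) Σ(k=0 to 2) X[k] · e^(2πikn/3)

Computing each x[n]:
x[0] = 3
x[1] = 2
x[2] = -3

x = [3, 2, -3]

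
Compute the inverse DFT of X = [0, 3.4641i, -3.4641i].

x[n] = (1/3) Σ(k=0 to 2) X[k] · e^(2πikn/3)

Computing each x[n]:
x[0] = 0
x[1] = -2
x[2] = 2

x = [0, -2, 2]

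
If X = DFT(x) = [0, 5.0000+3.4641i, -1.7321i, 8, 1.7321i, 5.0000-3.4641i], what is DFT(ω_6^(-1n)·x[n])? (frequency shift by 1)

Modulation property: DFT(ω_6^(-1n)·x[n]) = X[(k-1) mod 6], so circularly shift X by 1 positions.

X[k-1] = [5.0000-3.4641i, 0, 5.0000+3.4641i, -1.7321i, 8, 1.7321i]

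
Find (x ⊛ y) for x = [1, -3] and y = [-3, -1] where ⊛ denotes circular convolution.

(x ⊛ y)[n] = Σ(m=0 to 1) x[m] · y[(n-m) mod 2]

Computing each output sample:
(x ⊛ y)[0] = 0
(x ⊛ y)[1] = 8

x ⊛ y = [0, 8]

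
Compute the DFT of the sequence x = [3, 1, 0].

X[k] = Σ(n=0 to 2) x[n] · ω_3^(nk)
where ω_3 = e^(-2πi/3)

Computing each X[k]:
X[0] = 4
X[1] = 2.5000-0.8660i
X[2] = 2.5000+0.8660i

X = [4, 2.5000-0.8660i, 2.5000+0.8660i]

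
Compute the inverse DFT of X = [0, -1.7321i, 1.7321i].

x[n] = (1/3) Σ(k=0 to 2) X[k] · e^(2πikn/3)

Computing each x[n]:
x[0] = 0
x[1] = 1
x[2] = -1

x = [0, 1, -1]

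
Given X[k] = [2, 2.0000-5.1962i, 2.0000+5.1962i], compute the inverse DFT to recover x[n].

x[n] = (1/3) Σ(k=0 to 2) X[k] · e^(2πikn/3)

Computing each x[n]:
x[0] = 2
x[1] = 3
x[2] = -3

x = [2, 3, -3]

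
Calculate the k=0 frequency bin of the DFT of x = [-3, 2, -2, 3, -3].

X[0] = Σ(n=0 to 4) x[n] · ω_5^0 = Σ x[n]
= (-3) + (2) + (-2) + (3) + (-3)

X[0] = -3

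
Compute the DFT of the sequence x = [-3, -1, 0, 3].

X[k] = Σ(n=0 to 3) x[n] · ω_4^(nk)
where ω_4 = e^(-2πi/4)

Computing each X[k]:
X[0] = -1
X[1] = -3+4i
X[2] = -5
X[3] = -3-4i

X = [-1, -3+4i, -5, -3-4i]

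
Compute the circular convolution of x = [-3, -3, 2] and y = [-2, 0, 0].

(x ⊛ y)[n] = Σ(m=0 to 2) x[m] · y[(n-m) mod 3]

Computing each output sample:
(x ⊛ y)[0] = 6
(x ⊛ y)[1] = 6
(x ⊛ y)[2] = -4

x ⊛ y = [6, 6, -4]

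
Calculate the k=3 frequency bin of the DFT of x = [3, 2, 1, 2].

X[3] = Σ(n=0 to 3) x[n] · ω_4^(3n) where ω_4 = e^(-2πi/4)
= (3)·ω_4^0 + (2)·ω_4^3 + (1)·ω_4^6 + (2)·ω_4^9

X[3] = 2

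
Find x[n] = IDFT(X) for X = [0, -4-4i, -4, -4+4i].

x[n] = (1/4) Σ(k=0 to 3) X[k] · e^(2πikn/4)

Computing each x[n]:
x[0] = -3
x[1] = 3
x[2] = 1
x[3] = -1

x = [-3, 3, 1, -1]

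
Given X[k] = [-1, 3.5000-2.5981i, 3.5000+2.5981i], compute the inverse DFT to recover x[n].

x[n] = (1/3) Σ(k=0 to 2) X[k] · e^(2πikn/3)

Computing each x[n]:
x[0] = 2
x[1] = 0
x[2] = -3

x = [2, 0, -3]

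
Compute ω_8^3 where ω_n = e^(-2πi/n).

ω_8^3 = e^(-2πi·3/8)
= cos(-2π·3/8) + i·sin(-2π·3/8)
= cos(-6π/8) + i·sin(-6π/8)

ω_8^3 = cos(-6π/8) + i·sin(-6π/8) = -0.7071-0.7071i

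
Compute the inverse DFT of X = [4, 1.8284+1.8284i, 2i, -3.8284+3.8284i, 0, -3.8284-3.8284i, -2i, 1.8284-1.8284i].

x[n] = (1/8) Σ(k=0 to 7) X[k] · e^(2πikn/8)

Computing each x[n]:
x[0] = 0
x[1] = 0
x[2] = 1
x[3] = -1
x[4] = 1
x[5] = 0
x[6] = 0
x[7] = 3

x = [0, 0, 1, -1, 1, 0, 0, 3]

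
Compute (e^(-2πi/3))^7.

Since ω_3^3 = 1, powers reduce modulo 3.
7 mod 3 = 1
So ω_3^7 = ω_3^1 = e^(-2πi·1/3)

ω_3^7 = ω_3^1 = -0.5000-0.8660i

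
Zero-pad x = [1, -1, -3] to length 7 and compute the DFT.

Original 3-point DFT: [-3, 3.0000-1.7321i, 3.0000+1.7321i]
Zero-padded 7-point DFT provides frequency interpolation.

DFT_7([x, 0, ...]) = [-3, 1.0441+3.7066i, 3.9254-0.3267i, 0.0305-1.9116i, 0.0305+1.9116i, 3.9254+0.3267i, 1.0441-3.7066i]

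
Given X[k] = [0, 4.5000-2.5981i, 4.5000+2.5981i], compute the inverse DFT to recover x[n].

x[n] = (1/3) Σ(k=0 to 2) X[k] · e^(2πikn/3)

Computing each x[n]:
x[0] = 3
x[1] = 0
x[2] = -3

x = [3, 0, -3]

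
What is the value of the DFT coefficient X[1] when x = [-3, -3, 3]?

X[1] = Σ(n=0 to 2) x[n] · ω_3^(1n) where ω_3 = e^(-2πi/3)
= (-3)·ω_3^0 + (-3)·ω_3^1 + (3)·ω_3^2

X[1] = -3.0000+5.1962i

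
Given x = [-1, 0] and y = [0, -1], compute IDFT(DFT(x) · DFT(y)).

(x ⊛ y)[n] = Σ(m=0 to 1) x[m] · y[(n-m) mod 2]

Computing each output sample:
(x ⊛ y)[0] = 0
(x ⊛ y)[1] = 1

x ⊛ y = [0, 1]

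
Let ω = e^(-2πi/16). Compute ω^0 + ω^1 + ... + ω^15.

Sum of all nth roots of unity equals 0 for n > 1 (geometric series with r ≠ 1).

0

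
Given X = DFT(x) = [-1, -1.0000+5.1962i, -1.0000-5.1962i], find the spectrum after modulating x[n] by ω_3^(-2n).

Modulation property: DFT(ω_3^(-2n)·x[n]) = X[(k-2) mod 3], so circularly shift X by 2 positions.

X[k-2] = [-1.0000+5.1962i, -1.0000-5.1962i, -1]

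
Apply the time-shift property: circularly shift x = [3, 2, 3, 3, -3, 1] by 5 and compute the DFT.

Time shift by 5: X_shifted[k] = ω_6^(5k) · X[k]
Shifted x = [2, 3, 3, -3, 1, 3]

DFT(x[n-5]) = [9, 6.0000-1.7321i, -6.0000+1.7321i, 3, -6.0000-1.7321i, 6.0000+1.7321i]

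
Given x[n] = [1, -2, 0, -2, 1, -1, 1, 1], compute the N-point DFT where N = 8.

X[k] = Σ(n=0 to 7) x[n] · ω_8^(nk)
where ω_8 = e^(-2πi/8)

Computing each X[k]:
X[0] = -1
X[1] = 1.4142+3.8284i
X[2] = 1+2i
X[3] = -1.4142+1.8284i
X[4] = 7
X[5] = -1.4142-1.8284i
X[6] = 1-2i
X[7] = 1.4142-3.8284i

X = [-1, 1.4142+3.8284i, 1+2i, -1.4142+1.8284i, 7, -1.4142-1.8284i, 1-2i, 1.4142-3.8284i]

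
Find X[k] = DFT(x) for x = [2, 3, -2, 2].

X[k] = Σ(n=0 to 3) x[n] · ω_4^(nk)
where ω_4 = e^(-2πi/4)

Computing each X[k]:
X[0] = 5
X[1] = 4-1i
X[2] = -5
X[3] = 4+1i

X = [5, 4-1i, -5, 4+1i]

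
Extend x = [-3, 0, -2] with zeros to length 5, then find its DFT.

Original 3-point DFT: [-5, -2.0000-1.7321i, -2.0000+1.7321i]
Zero-padded 5-point DFT provides frequency interpolation.

DFT_5([x, 0, ...]) = [-5, -1.3820+1.1756i, -3.6180-1.9021i, -3.6180+1.9021i, -1.3820-1.1756i]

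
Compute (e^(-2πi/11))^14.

Since ω_11^11 = 1, powers reduce modulo 11.
14 mod 11 = 3
So ω_11^14 = ω_11^3 = e^(-2πi·3/11)

ω_11^14 = ω_11^3 = -0.1423-0.9898i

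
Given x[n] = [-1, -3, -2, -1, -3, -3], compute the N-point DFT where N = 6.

X[k] = Σ(n=0 to 5) x[n] · ω_6^(nk)
where ω_6 = e^(-2πi/6)

Computing each X[k]:
X[0] = -13
X[1] = -0.5000-0.8660i
X[2] = 3.5000+0.8660i
X[3] = 1
X[4] = 3.5000-0.8660i
X[5] = -0.5000+0.8660i

X = [-13, -0.5000-0.8660i, 3.5000+0.8660i, 1, 3.5000-0.8660i, -0.5000+0.8660i]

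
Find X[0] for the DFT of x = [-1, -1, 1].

X[0] = Σ(n=0 to 2) x[n] · ω_3^0 = Σ x[n]
= (-1) + (-1) + (1)

X[0] = -1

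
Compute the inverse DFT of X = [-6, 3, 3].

x[n] = (1/3) Σ(k=0 to 2) X[k] · e^(2πikn/3)

Computing each x[n]:
x[0] = 0
x[1] = -3
x[2] = -3

x = [0, -3, -3]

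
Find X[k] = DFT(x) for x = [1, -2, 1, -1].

X[k] = Σ(n=0 to 3) x[n] · ω_4^(nk)
where ω_4 = e^(-2πi/4)

Computing each X[k]:
X[0] = -1
X[1] = 1i
X[2] = 5
X[3] = -1i

X = [-1, 1i, 5, -1i]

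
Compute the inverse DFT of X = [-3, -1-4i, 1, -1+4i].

x[n] = (1/4) Σ(k=0 to 3) X[k] · e^(2πikn/4)

Computing each x[n]:
x[0] = -1
x[1] = 1
x[2] = 0
x[3] = -3

x = [-1, 1, 0, -3]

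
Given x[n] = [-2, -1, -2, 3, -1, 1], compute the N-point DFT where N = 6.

X[k] = Σ(n=0 to 5) x[n] · ω_6^(nk)
where ω_6 = e^(-2πi/6)

Computing each X[k]:
X[0] = -2
X[1] = -3.5000+2.5981i
X[2] = 2.5000+0.8660i
X[3] = -8
X[4] = 2.5000-0.8660i
X[5] = -3.5000-2.5981i

X = [-2, -3.5000+2.5981i, 2.5000+0.8660i, -8, 2.5000-0.8660i, -3.5000-2.5981i]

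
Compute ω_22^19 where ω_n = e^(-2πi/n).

ω_22^19 = e^(-2πi·19/22)
= cos(-2π·19/22) + i·sin(-2π·19/22)
= cos(-38π/22) + i·sin(-38π/22)

ω_22^19 = cos(-38π/22) + i·sin(-38π/22) = 0.6549+0.7557i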